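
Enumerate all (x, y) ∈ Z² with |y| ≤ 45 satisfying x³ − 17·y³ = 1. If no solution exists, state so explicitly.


The equation is x³ - 17y³ = 1. For fixed y, x³ = 17·y³ + 1, so a solution requires the RHS to be a perfect cube.
Strategy: iterate y from -45 to 45, compute RHS = 17·y³ + 1, and check whether it is a (positive or negative) perfect cube.
Check small values of y:
  y = 0: RHS = 1 = (1)³ ⇒ x = 1 works.
  y = 1: RHS = 18 is not a perfect cube.
  y = -1: RHS = -16 is not a perfect cube.
  y = 2: RHS = 137 is not a perfect cube.
  y = -2: RHS = -135 is not a perfect cube.
  y = 3: RHS = 460 is not a perfect cube.
  y = -3: RHS = -458 is not a perfect cube.
Continuing, at y = 7: RHS = 5832 = (18)³ ⇒ x = 18 works.
Searching the remaining y in |y| ≤ 45 finds no further solutions.
Collected solutions: (1, 0), (18, 7).

Solutions (with |y| ≤ 45): (1, 0), (18, 7).


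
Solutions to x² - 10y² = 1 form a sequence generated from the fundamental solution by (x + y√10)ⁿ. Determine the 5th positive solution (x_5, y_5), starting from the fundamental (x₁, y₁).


Step 1: Find the fundamental solution (x₁, y₁) of x² - 10y² = 1.
  Expand √10 as a continued fraction. a₀ = ⌊√10⌋ = 3; iterate m_{k+1} = d_k·a_k − m_k, d_{k+1} = (10 − m_{k+1}²)/d_k, a_{k+1} = ⌊(a₀ + m_{k+1})/d_{k+1}⌋ (starting m₀ = 0, d₀ = 1), with convergents p_k = a_k·p_{k-1} + p_{k-2}, q_k = a_k·q_{k-1} + q_{k-2} (p₋₁ = 1, q₋₁ = 0):
  k = 0: a₀ = 3; p₀/q₀ = 3/1; p₀² − 10·q₀² = 9 − 10 = -1.
  k = 1: m = 3, d = 1, a = ⌊(3 + 3)/1⌋ = 6; p/q = (6·3 + 1)/(6·1 + 0) = 19/6; p² − 10·q² = 361 − 360 = 1.
  The first convergent with p² − 10·q² = 1 gives the fundamental solution (x₁, y₁) = (19, 6).
Step 2: Apply the recurrence (x_{n+1}, y_{n+1}) = (x₁x_n + 10y₁y_n, x₁y_n + y₁x_n) repeatedly.
  From (x_1, y_1) = (19, 6): x_2 = 19·19 + 10·6·6 = 721; y_2 = 19·6 + 6·19 = 228.
  From (x_2, y_2) = (721, 228): x_3 = 19·721 + 10·6·228 = 27379; y_3 = 19·228 + 6·721 = 8658.
  From (x_3, y_3) = (27379, 8658): x_4 = 19·27379 + 10·6·8658 = 1039681; y_4 = 19·8658 + 6·27379 = 328776.
  From (x_4, y_4) = (1039681, 328776): x_5 = 19·1039681 + 10·6·328776 = 39480499; y_5 = 19·328776 + 6·1039681 = 12484830.
Step 3: Verify x_5² - 10·y_5² = 1558709801289001 - 1558709801289000 = 1 (should be 1). ✓

(x_1, y_1) = (19, 6); (x_5, y_5) = (39480499, 12484830).


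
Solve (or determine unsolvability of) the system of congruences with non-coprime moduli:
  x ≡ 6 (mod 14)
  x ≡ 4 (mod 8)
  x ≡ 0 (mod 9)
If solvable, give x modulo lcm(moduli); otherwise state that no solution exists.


Moduli 14, 8, 9 are not pairwise coprime, so CRT works modulo lcm(m_i) when all pairwise compatibility conditions hold.
Pairwise compatibility: gcd(m_i, m_j) must divide a_i - a_j for every pair.
Merge one congruence at a time:
  Start: x ≡ 6 (mod 14).
  Combine with x ≡ 4 (mod 8): gcd(14, 8) = 2; 4 - 6 = -2, which IS divisible by 2, so compatible.
    Write x = 6 + 14·t and substitute into x ≡ 4 (mod 8): 14·t ≡ 4 − 6 = -2 (mod 8).
    Divide the congruence (and modulus) by g = 2: 7·t ≡ -1 (mod 4).
    Reduce coefficients mod 4: 3·t ≡ 3 (mod 4).
    The inverse of 3 mod 4 is 3 (since 3·3 = 9 = 2·4 + 1), so t ≡ 3·3 = 9 ≡ 1 (mod 4).
    Then x = 6 + 14·1 = 20, valid modulo lcm(14, 8) = 56: x ≡ 20 (mod 56).
  Combine with x ≡ 0 (mod 9): gcd(56, 9) = 1; 0 - 20 = -20, which IS divisible by 1, so compatible.
    Write x = 20 + 56·t and substitute into x ≡ 0 (mod 9): 56·t ≡ 0 − 20 = -20 (mod 9).
    Reduce coefficients mod 9: 2·t ≡ 7 (mod 9).
    The inverse of 2 mod 9 is 5 (since 2·5 = 10 = 1·9 + 1), so t ≡ 5·7 = 35 ≡ 8 (mod 9).
    Then x = 20 + 56·8 = 468, valid modulo lcm(56, 9) = 504: x ≡ 468 (mod 504).
Verify: 468 mod 14 = 6, 468 mod 8 = 4, 468 mod 9 = 0.

x ≡ 468 (mod 504).


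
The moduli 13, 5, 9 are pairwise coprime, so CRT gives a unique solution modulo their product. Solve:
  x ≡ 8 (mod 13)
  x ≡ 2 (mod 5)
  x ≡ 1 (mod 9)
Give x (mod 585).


Moduli 13, 5, 9 are pairwise coprime; by CRT there is a unique solution modulo M = 13 · 5 · 9 = 585.
Solve pairwise, accumulating the modulus:
  Start with x ≡ 8 (mod 13).
  Combine with x ≡ 2 (mod 5): since gcd(13, 5) = 1, we get a unique residue mod 65.
    Write x = 8 + 13·t and substitute into x ≡ 2 (mod 5): 13·t ≡ 2 − 8 = -6 (mod 5).
    Reduce coefficients mod 5: 3·t ≡ 4 (mod 5).
    The inverse of 3 mod 5 is 2 (since 3·2 = 6 = 1·5 + 1), so t ≡ 2·4 = 8 ≡ 3 (mod 5).
    Then x = 8 + 13·3 = 47, valid modulo lcm(13, 5) = 65: x ≡ 47 (mod 65).
  Combine with x ≡ 1 (mod 9): since gcd(65, 9) = 1, we get a unique residue mod 585.
    Write x = 47 + 65·t and substitute into x ≡ 1 (mod 9): 65·t ≡ 1 − 47 = -46 (mod 9).
    Reduce coefficients mod 9: 2·t ≡ 8 (mod 9).
    The inverse of 2 mod 9 is 5 (since 2·5 = 10 = 1·9 + 1), so t ≡ 5·8 = 40 ≡ 4 (mod 9).
    Then x = 47 + 65·4 = 307, valid modulo lcm(65, 9) = 585: x ≡ 307 (mod 585).
Verify: 307 mod 13 = 8 ✓, 307 mod 5 = 2 ✓, 307 mod 9 = 1 ✓.

x ≡ 307 (mod 585).


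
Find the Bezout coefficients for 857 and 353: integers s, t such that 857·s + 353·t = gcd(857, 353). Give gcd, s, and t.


Euclidean algorithm on (857, 353) — divide until remainder is 0:
  857 = 2 · 353 + 151
  353 = 2 · 151 + 51
  151 = 2 · 51 + 49
  51 = 1 · 49 + 2
  49 = 24 · 2 + 1
  2 = 2 · 1 + 0
gcd(857, 353) = 1.
Track Bezout coefficients alongside the remainders: start with r₀ = 857 = a·1 + b·0 (s = 1, t = 0) and r₁ = 353 = a·0 + b·1 (s = 0, t = 1); each new remainder r_{k+1} = r_{k-1} − q_k·r_k inherits s_{k+1} = s_{k-1} − q_k·s_k, t_{k+1} = t_{k-1} − q_k·t_k, so r_k = a·s_k + b·t_k at every step:
  q = 2: r = 151, s = 1 − 2·0 = 1, t = 0 − 2·1 = -2  (check: 857·1 + 353·(-2) = 151)
  q = 2: r = 51, s = 0 − 2·1 = -2, t = 1 − 2·(-2) = 5  (check: 857·(-2) + 353·5 = 51)
  q = 2: r = 49, s = 1 − 2·(-2) = 5, t = -2 − 2·5 = -12  (check: 857·5 + 353·(-12) = 49)
  q = 1: r = 2, s = -2 − 1·5 = -7, t = 5 − 1·(-12) = 17  (check: 857·(-7) + 353·17 = 2)
  q = 24: r = 1, s = 5 − 24·(-7) = 173, t = -12 − 24·17 = -420  (check: 857·173 + 353·(-420) = 1)
The row with r = 1 (the gcd) gives the Bezout coefficients s = 173, t = -420.
Result: 857 · (173) + 353 · (-420) = 1.

gcd(857, 353) = 1; s = 173, t = -420 (check: 857·173 + 353·(-420) = 1).


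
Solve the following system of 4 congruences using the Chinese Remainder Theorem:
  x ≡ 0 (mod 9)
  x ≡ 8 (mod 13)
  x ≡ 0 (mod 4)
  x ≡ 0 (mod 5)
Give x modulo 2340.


Product of moduli M = 9 · 13 · 4 · 5 = 2340.
Merge one congruence at a time:
  Start: x ≡ 0 (mod 9).
  Combine with x ≡ 8 (mod 13); new modulus lcm = 117.
    Write x = 0 + 9·t and substitute into x ≡ 8 (mod 13): 9·t ≡ 8 − 0 = 8 (mod 13).
    The inverse of 9 mod 13 is 3 (since 9·3 = 27 = 2·13 + 1), so t ≡ 3·8 = 24 ≡ 11 (mod 13).
    Then x = 0 + 9·11 = 99, valid modulo lcm(9, 13) = 117: x ≡ 99 (mod 117).
  Combine with x ≡ 0 (mod 4); new modulus lcm = 468.
    Write x = 99 + 117·t and substitute into x ≡ 0 (mod 4): 117·t ≡ 0 − 99 = -99 (mod 4).
    Reduce coefficients mod 4: 1·t ≡ 1 (mod 4).
    So t ≡ 1 (mod 4).
    Then x = 99 + 117·1 = 216, valid modulo lcm(117, 4) = 468: x ≡ 216 (mod 468).
  Combine with x ≡ 0 (mod 5); new modulus lcm = 2340.
    Write x = 216 + 468·t and substitute into x ≡ 0 (mod 5): 468·t ≡ 0 − 216 = -216 (mod 5).
    Reduce coefficients mod 5: 3·t ≡ 4 (mod 5).
    The inverse of 3 mod 5 is 2 (since 3·2 = 6 = 1·5 + 1), so t ≡ 2·4 = 8 ≡ 3 (mod 5).
    Then x = 216 + 468·3 = 1620, valid modulo lcm(468, 5) = 2340: x ≡ 1620 (mod 2340).
Verify against each original: 1620 mod 9 = 0, 1620 mod 13 = 8, 1620 mod 4 = 0, 1620 mod 5 = 0.

x ≡ 1620 (mod 2340).


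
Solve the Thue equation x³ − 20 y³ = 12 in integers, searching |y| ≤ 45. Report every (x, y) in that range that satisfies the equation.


The equation is x³ - 20y³ = 12. For fixed y, x³ = 20·y³ + 12, so a solution requires the RHS to be a perfect cube.
Strategy: iterate y from -45 to 45, compute RHS = 20·y³ + 12, and check whether it is a (positive or negative) perfect cube.
Check small values of y:
  y = 0: RHS = 12 is not a perfect cube.
  y = 1: RHS = 32 is not a perfect cube.
  y = -1: RHS = -8 = (-2)³ ⇒ x = -2 works.
  y = 2: RHS = 172 is not a perfect cube.
  y = -2: RHS = -148 is not a perfect cube.
  y = 3: RHS = 552 is not a perfect cube.
  y = -3: RHS = -528 is not a perfect cube.
Continuing the search up to |y| = 45 finds no further solutions beyond those listed.
Collected solutions: (-2, -1).

Solutions (with |y| ≤ 45): (-2, -1).


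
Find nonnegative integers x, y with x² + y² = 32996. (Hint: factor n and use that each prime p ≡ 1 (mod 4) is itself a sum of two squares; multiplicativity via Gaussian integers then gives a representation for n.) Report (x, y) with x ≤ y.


Step 1: Factor n = 32996 = 2^2 · 73 · 113.
Step 2: Check the mod-4 condition on each prime factor: 2 = 2 (special); 73 ≡ 1 (mod 4), exponent 1; 113 ≡ 1 (mod 4), exponent 1.
All primes ≡ 3 (mod 4) appear to even exponent (or don't appear), so by the two-squares theorem n IS expressible as a sum of two squares.
Step 3: Build a representation. Group n = k² · m with k = 2 and m = 73 · 113 = 8249 (a product of primes ≡ 1 (mod 4)); a representation of m scales to one of n via (k·x)² + (k·y)² = k²(x² + y²). Each prime p ≡ 1 (mod 4) is itself a sum of two squares; find a² by testing p − a² for a perfect square:
  73: 73 − 1² = 72, 73 − 2² = 69, 73 − 3² = 64 = 8² ⇒ 73 = 3² + 8².
  113: 113 − 1² = 112, 113 − 2² = 109, 113 − 3² = 104, 113 − 4² = 97, 113 − 5² = 88, 113 − 6² = 77, 113 − 7² = 64 = 8² ⇒ 113 = 7² + 8².
  Combine using the Brahmagupta–Fibonacci identity (a² + b²)(c² + d²) = (ac − bd)² + (ad + bc)² = (ac + bd)² + (ad − bc)²:
  73 · 113 = 8249: from (3² + 8²)(7² + 8²), take (3·7 − 8·8, 3·8 + 8·7) = (21 − 64, 24 + 56) = (-43, 80); dropping signs (only squares matter) gives (43, 80); check 43² + 80² = 1849 + 6400 = 8249 ✓.
  Scale by k = 2: (2·43, 2·80) = (86, 160).
Step 4: Order so x ≤ y and verify: 86² + 160² = 7396 + 25600 = 32996 = n. ✓

n = 32996 = 86² + 160² (one valid representation with x ≤ y).


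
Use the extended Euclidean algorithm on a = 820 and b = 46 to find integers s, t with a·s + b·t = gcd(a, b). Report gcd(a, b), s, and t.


Euclidean algorithm on (820, 46) — divide until remainder is 0:
  820 = 17 · 46 + 38
  46 = 1 · 38 + 8
  38 = 4 · 8 + 6
  8 = 1 · 6 + 2
  6 = 3 · 2 + 0
gcd(820, 46) = 2.
Track Bezout coefficients alongside the remainders: start with r₀ = 820 = a·1 + b·0 (s = 1, t = 0) and r₁ = 46 = a·0 + b·1 (s = 0, t = 1); each new remainder r_{k+1} = r_{k-1} − q_k·r_k inherits s_{k+1} = s_{k-1} − q_k·s_k, t_{k+1} = t_{k-1} − q_k·t_k, so r_k = a·s_k + b·t_k at every step:
  q = 17: r = 38, s = 1 − 17·0 = 1, t = 0 − 17·1 = -17  (check: 820·1 + 46·(-17) = 38)
  q = 1: r = 8, s = 0 − 1·1 = -1, t = 1 − 1·(-17) = 18  (check: 820·(-1) + 46·18 = 8)
  q = 4: r = 6, s = 1 − 4·(-1) = 5, t = -17 − 4·18 = -89  (check: 820·5 + 46·(-89) = 6)
  q = 1: r = 2, s = -1 − 1·5 = -6, t = 18 − 1·(-89) = 107  (check: 820·(-6) + 46·107 = 2)
The row with r = 2 (the gcd) gives the Bezout coefficients s = -6, t = 107.
Result: 820 · (-6) + 46 · (107) = 2.

gcd(820, 46) = 2; s = -6, t = 107 (check: 820·(-6) + 46·107 = 2).


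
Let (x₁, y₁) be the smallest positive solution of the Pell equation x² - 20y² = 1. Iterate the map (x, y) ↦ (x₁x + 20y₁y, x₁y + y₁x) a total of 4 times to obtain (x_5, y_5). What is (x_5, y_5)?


Step 1: Find the fundamental solution (x₁, y₁) of x² - 20y² = 1.
  Expand √20 as a continued fraction. a₀ = ⌊√20⌋ = 4; iterate m_{k+1} = d_k·a_k − m_k, d_{k+1} = (20 − m_{k+1}²)/d_k, a_{k+1} = ⌊(a₀ + m_{k+1})/d_{k+1}⌋ (starting m₀ = 0, d₀ = 1), with convergents p_k = a_k·p_{k-1} + p_{k-2}, q_k = a_k·q_{k-1} + q_{k-2} (p₋₁ = 1, q₋₁ = 0):
  k = 0: a₀ = 4; p₀/q₀ = 4/1; p₀² − 20·q₀² = 16 − 20 = -4.
  k = 1: m = 4, d = 4, a = ⌊(4 + 4)/4⌋ = 2; p/q = (2·4 + 1)/(2·1 + 0) = 9/2; p² − 20·q² = 81 − 80 = 1.
  The first convergent with p² − 20·q² = 1 gives the fundamental solution (x₁, y₁) = (9, 2).
Step 2: Apply the recurrence (x_{n+1}, y_{n+1}) = (x₁x_n + 20y₁y_n, x₁y_n + y₁x_n) repeatedly.
  From (x_1, y_1) = (9, 2): x_2 = 9·9 + 20·2·2 = 161; y_2 = 9·2 + 2·9 = 36.
  From (x_2, y_2) = (161, 36): x_3 = 9·161 + 20·2·36 = 2889; y_3 = 9·36 + 2·161 = 646.
  From (x_3, y_3) = (2889, 646): x_4 = 9·2889 + 20·2·646 = 51841; y_4 = 9·646 + 2·2889 = 11592.
  From (x_4, y_4) = (51841, 11592): x_5 = 9·51841 + 20·2·11592 = 930249; y_5 = 9·11592 + 2·51841 = 208010.
Step 3: Verify x_5² - 20·y_5² = 865363202001 - 865363202000 = 1 (should be 1). ✓

(x_1, y_1) = (9, 2); (x_5, y_5) = (930249, 208010).


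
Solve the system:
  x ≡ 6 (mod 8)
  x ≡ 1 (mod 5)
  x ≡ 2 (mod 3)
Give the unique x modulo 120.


Moduli 8, 5, 3 are pairwise coprime; by CRT there is a unique solution modulo M = 8 · 5 · 3 = 120.
Solve pairwise, accumulating the modulus:
  Start with x ≡ 6 (mod 8).
  Combine with x ≡ 1 (mod 5): since gcd(8, 5) = 1, we get a unique residue mod 40.
    Write x = 6 + 8·t and substitute into x ≡ 1 (mod 5): 8·t ≡ 1 − 6 = -5 (mod 5).
    Reduce coefficients mod 5: 3·t ≡ 0 (mod 5).
    The inverse of 3 mod 5 is 2 (since 3·2 = 6 = 1·5 + 1), so t ≡ 2·0 = 0 ≡ 0 (mod 5).
    Then x = 6 + 8·0 = 6, valid modulo lcm(8, 5) = 40: x ≡ 6 (mod 40).
  Combine with x ≡ 2 (mod 3): since gcd(40, 3) = 1, we get a unique residue mod 120.
    Write x = 6 + 40·t and substitute into x ≡ 2 (mod 3): 40·t ≡ 2 − 6 = -4 (mod 3).
    Reduce coefficients mod 3: 1·t ≡ 2 (mod 3).
    So t ≡ 2 (mod 3).
    Then x = 6 + 40·2 = 86, valid modulo lcm(40, 3) = 120: x ≡ 86 (mod 120).
Verify: 86 mod 8 = 6 ✓, 86 mod 5 = 1 ✓, 86 mod 3 = 2 ✓.

x ≡ 86 (mod 120).


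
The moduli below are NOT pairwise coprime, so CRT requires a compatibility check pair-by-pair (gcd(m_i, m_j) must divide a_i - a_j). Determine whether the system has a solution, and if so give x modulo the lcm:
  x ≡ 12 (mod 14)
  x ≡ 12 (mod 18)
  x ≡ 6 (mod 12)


Moduli 14, 18, 12 are not pairwise coprime, so CRT works modulo lcm(m_i) when all pairwise compatibility conditions hold.
Pairwise compatibility: gcd(m_i, m_j) must divide a_i - a_j for every pair.
Merge one congruence at a time:
  Start: x ≡ 12 (mod 14).
  Combine with x ≡ 12 (mod 18): gcd(14, 18) = 2; 12 - 12 = 0, which IS divisible by 2, so compatible.
    Write x = 12 + 14·t and substitute into x ≡ 12 (mod 18): 14·t ≡ 12 − 12 = 0 (mod 18).
    Divide the congruence (and modulus) by g = 2: 7·t ≡ 0 (mod 9).
    The inverse of 7 mod 9 is 4 (since 7·4 = 28 = 3·9 + 1), so t ≡ 4·0 = 0 ≡ 0 (mod 9).
    Then x = 12 + 14·0 = 12, valid modulo lcm(14, 18) = 126: x ≡ 12 (mod 126).
  Combine with x ≡ 6 (mod 12): gcd(126, 12) = 6; 6 - 12 = -6, which IS divisible by 6, so compatible.
    Write x = 12 + 126·t and substitute into x ≡ 6 (mod 12): 126·t ≡ 6 − 12 = -6 (mod 12).
    Divide the congruence (and modulus) by g = 6: 21·t ≡ -1 (mod 2).
    Reduce coefficients mod 2: 1·t ≡ 1 (mod 2).
    So t ≡ 1 (mod 2).
    Then x = 12 + 126·1 = 138, valid modulo lcm(126, 12) = 252: x ≡ 138 (mod 252).
Verify: 138 mod 14 = 12, 138 mod 18 = 12, 138 mod 12 = 6.

x ≡ 138 (mod 252).


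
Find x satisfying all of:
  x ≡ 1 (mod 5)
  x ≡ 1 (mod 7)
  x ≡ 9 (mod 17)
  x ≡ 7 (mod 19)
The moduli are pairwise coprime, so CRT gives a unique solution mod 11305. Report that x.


Product of moduli M = 5 · 7 · 17 · 19 = 11305.
Merge one congruence at a time:
  Start: x ≡ 1 (mod 5).
  Combine with x ≡ 1 (mod 7); new modulus lcm = 35.
    Write x = 1 + 5·t and substitute into x ≡ 1 (mod 7): 5·t ≡ 1 − 1 = 0 (mod 7).
    The inverse of 5 mod 7 is 3 (since 5·3 = 15 = 2·7 + 1), so t ≡ 3·0 = 0 ≡ 0 (mod 7).
    Then x = 1 + 5·0 = 1, valid modulo lcm(5, 7) = 35: x ≡ 1 (mod 35).
  Combine with x ≡ 9 (mod 17); new modulus lcm = 595.
    Write x = 1 + 35·t and substitute into x ≡ 9 (mod 17): 35·t ≡ 9 − 1 = 8 (mod 17).
    Reduce coefficients mod 17: 1·t ≡ 8 (mod 17).
    So t ≡ 8 (mod 17).
    Then x = 1 + 35·8 = 281, valid modulo lcm(35, 17) = 595: x ≡ 281 (mod 595).
  Combine with x ≡ 7 (mod 19); new modulus lcm = 11305.
    Write x = 281 + 595·t and substitute into x ≡ 7 (mod 19): 595·t ≡ 7 − 281 = -274 (mod 19).
    Reduce coefficients mod 19: 6·t ≡ 11 (mod 19).
    The inverse of 6 mod 19 is 16 (since 6·16 = 96 = 5·19 + 1), so t ≡ 16·11 = 176 ≡ 5 (mod 19).
    Then x = 281 + 595·5 = 3256, valid modulo lcm(595, 19) = 11305: x ≡ 3256 (mod 11305).
Verify against each original: 3256 mod 5 = 1, 3256 mod 7 = 1, 3256 mod 17 = 9, 3256 mod 19 = 7.

x ≡ 3256 (mod 11305).


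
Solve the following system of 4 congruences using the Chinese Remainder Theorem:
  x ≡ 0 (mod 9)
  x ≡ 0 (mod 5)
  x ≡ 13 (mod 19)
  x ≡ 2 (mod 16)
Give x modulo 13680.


Product of moduli M = 9 · 5 · 19 · 16 = 13680.
Merge one congruence at a time:
  Start: x ≡ 0 (mod 9).
  Combine with x ≡ 0 (mod 5); new modulus lcm = 45.
    Write x = 0 + 9·t and substitute into x ≡ 0 (mod 5): 9·t ≡ 0 − 0 = 0 (mod 5).
    Reduce coefficients mod 5: 4·t ≡ 0 (mod 5).
    The inverse of 4 mod 5 is 4 (since 4·4 = 16 = 3·5 + 1), so t ≡ 4·0 = 0 ≡ 0 (mod 5).
    Then x = 0 + 9·0 = 0, valid modulo lcm(9, 5) = 45: x ≡ 0 (mod 45).
  Combine with x ≡ 13 (mod 19); new modulus lcm = 855.
    Write x = 0 + 45·t and substitute into x ≡ 13 (mod 19): 45·t ≡ 13 − 0 = 13 (mod 19).
    Reduce coefficients mod 19: 7·t ≡ 13 (mod 19).
    The inverse of 7 mod 19 is 11 (since 7·11 = 77 = 4·19 + 1), so t ≡ 11·13 = 143 ≡ 10 (mod 19).
    Then x = 0 + 45·10 = 450, valid modulo lcm(45, 19) = 855: x ≡ 450 (mod 855).
  Combine with x ≡ 2 (mod 16); new modulus lcm = 13680.
    Write x = 450 + 855·t and substitute into x ≡ 2 (mod 16): 855·t ≡ 2 − 450 = -448 (mod 16).
    Reduce coefficients mod 16: 7·t ≡ 0 (mod 16).
    The inverse of 7 mod 16 is 7 (since 7·7 = 49 = 3·16 + 1), so t ≡ 7·0 = 0 ≡ 0 (mod 16).
    Then x = 450 + 855·0 = 450, valid modulo lcm(855, 16) = 13680: x ≡ 450 (mod 13680).
Verify against each original: 450 mod 9 = 0, 450 mod 5 = 0, 450 mod 19 = 13, 450 mod 16 = 2.

x ≡ 450 (mod 13680).


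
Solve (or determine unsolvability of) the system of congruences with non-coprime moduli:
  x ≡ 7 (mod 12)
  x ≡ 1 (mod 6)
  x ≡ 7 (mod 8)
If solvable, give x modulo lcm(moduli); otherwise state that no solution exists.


Moduli 12, 6, 8 are not pairwise coprime, so CRT works modulo lcm(m_i) when all pairwise compatibility conditions hold.
Pairwise compatibility: gcd(m_i, m_j) must divide a_i - a_j for every pair.
Merge one congruence at a time:
  Start: x ≡ 7 (mod 12).
  Combine with x ≡ 1 (mod 6): gcd(12, 6) = 6; 1 - 7 = -6, which IS divisible by 6, so compatible.
    Write x = 7 + 12·t and substitute into x ≡ 1 (mod 6): 12·t ≡ 1 − 7 = -6 (mod 6).
    Divide the congruence (and modulus) by g = 6: 2·t ≡ -1 (mod 1).
    Modulo 1 every t works; take t = 0.
    Then x = 7 + 12·0 = 7, valid modulo lcm(12, 6) = 12: x ≡ 7 (mod 12).
  Combine with x ≡ 7 (mod 8): gcd(12, 8) = 4; 7 - 7 = 0, which IS divisible by 4, so compatible.
    Write x = 7 + 12·t and substitute into x ≡ 7 (mod 8): 12·t ≡ 7 − 7 = 0 (mod 8).
    Divide the congruence (and modulus) by g = 4: 3·t ≡ 0 (mod 2).
    Reduce coefficients mod 2: 1·t ≡ 0 (mod 2).
    So t ≡ 0 (mod 2).
    Then x = 7 + 12·0 = 7, valid modulo lcm(12, 8) = 24: x ≡ 7 (mod 24).
Verify: 7 mod 12 = 7, 7 mod 6 = 1, 7 mod 8 = 7.

x ≡ 7 (mod 24).


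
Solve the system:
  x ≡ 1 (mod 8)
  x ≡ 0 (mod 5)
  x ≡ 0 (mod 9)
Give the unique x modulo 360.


Moduli 8, 5, 9 are pairwise coprime; by CRT there is a unique solution modulo M = 8 · 5 · 9 = 360.
Solve pairwise, accumulating the modulus:
  Start with x ≡ 1 (mod 8).
  Combine with x ≡ 0 (mod 5): since gcd(8, 5) = 1, we get a unique residue mod 40.
    Write x = 1 + 8·t and substitute into x ≡ 0 (mod 5): 8·t ≡ 0 − 1 = -1 (mod 5).
    Reduce coefficients mod 5: 3·t ≡ 4 (mod 5).
    The inverse of 3 mod 5 is 2 (since 3·2 = 6 = 1·5 + 1), so t ≡ 2·4 = 8 ≡ 3 (mod 5).
    Then x = 1 + 8·3 = 25, valid modulo lcm(8, 5) = 40: x ≡ 25 (mod 40).
  Combine with x ≡ 0 (mod 9): since gcd(40, 9) = 1, we get a unique residue mod 360.
    Write x = 25 + 40·t and substitute into x ≡ 0 (mod 9): 40·t ≡ 0 − 25 = -25 (mod 9).
    Reduce coefficients mod 9: 4·t ≡ 2 (mod 9).
    The inverse of 4 mod 9 is 7 (since 4·7 = 28 = 3·9 + 1), so t ≡ 7·2 = 14 ≡ 5 (mod 9).
    Then x = 25 + 40·5 = 225, valid modulo lcm(40, 9) = 360: x ≡ 225 (mod 360).
Verify: 225 mod 8 = 1 ✓, 225 mod 5 = 0 ✓, 225 mod 9 = 0 ✓.

x ≡ 225 (mod 360).


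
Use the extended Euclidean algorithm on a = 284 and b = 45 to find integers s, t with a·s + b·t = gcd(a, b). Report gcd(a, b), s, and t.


Euclidean algorithm on (284, 45) — divide until remainder is 0:
  284 = 6 · 45 + 14
  45 = 3 · 14 + 3
  14 = 4 · 3 + 2
  3 = 1 · 2 + 1
  2 = 2 · 1 + 0
gcd(284, 45) = 1.
Track Bezout coefficients alongside the remainders: start with r₀ = 284 = a·1 + b·0 (s = 1, t = 0) and r₁ = 45 = a·0 + b·1 (s = 0, t = 1); each new remainder r_{k+1} = r_{k-1} − q_k·r_k inherits s_{k+1} = s_{k-1} − q_k·s_k, t_{k+1} = t_{k-1} − q_k·t_k, so r_k = a·s_k + b·t_k at every step:
  q = 6: r = 14, s = 1 − 6·0 = 1, t = 0 − 6·1 = -6  (check: 284·1 + 45·(-6) = 14)
  q = 3: r = 3, s = 0 − 3·1 = -3, t = 1 − 3·(-6) = 19  (check: 284·(-3) + 45·19 = 3)
  q = 4: r = 2, s = 1 − 4·(-3) = 13, t = -6 − 4·19 = -82  (check: 284·13 + 45·(-82) = 2)
  q = 1: r = 1, s = -3 − 1·13 = -16, t = 19 − 1·(-82) = 101  (check: 284·(-16) + 45·101 = 1)
The row with r = 1 (the gcd) gives the Bezout coefficients s = -16, t = 101.
Result: 284 · (-16) + 45 · (101) = 1.

gcd(284, 45) = 1; s = -16, t = 101 (check: 284·(-16) + 45·101 = 1).


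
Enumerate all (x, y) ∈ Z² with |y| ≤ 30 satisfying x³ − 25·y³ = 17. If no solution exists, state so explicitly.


The equation is x³ - 25y³ = 17. For fixed y, x³ = 25·y³ + 17, so a solution requires the RHS to be a perfect cube.
Strategy: iterate y from -30 to 30, compute RHS = 25·y³ + 17, and check whether it is a (positive or negative) perfect cube.
Check small values of y:
  y = 0: RHS = 17 is not a perfect cube.
  y = 1: RHS = 42 is not a perfect cube.
  y = -1: RHS = -8 = (-2)³ ⇒ x = -2 works.
  y = 2: RHS = 217 is not a perfect cube.
  y = -2: RHS = -183 is not a perfect cube.
  y = 3: RHS = 692 is not a perfect cube.
  y = -3: RHS = -658 is not a perfect cube.
Continuing the search up to |y| = 30 finds no further solutions beyond those listed.
Collected solutions: (-2, -1).

Solutions (with |y| ≤ 30): (-2, -1).


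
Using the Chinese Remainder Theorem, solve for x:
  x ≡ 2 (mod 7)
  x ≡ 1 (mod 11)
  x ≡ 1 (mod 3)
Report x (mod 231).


Moduli 7, 11, 3 are pairwise coprime; by CRT there is a unique solution modulo M = 7 · 11 · 3 = 231.
Solve pairwise, accumulating the modulus:
  Start with x ≡ 2 (mod 7).
  Combine with x ≡ 1 (mod 11): since gcd(7, 11) = 1, we get a unique residue mod 77.
    Write x = 2 + 7·t and substitute into x ≡ 1 (mod 11): 7·t ≡ 1 − 2 = -1 (mod 11).
    Reduce coefficients mod 11: 7·t ≡ 10 (mod 11).
    The inverse of 7 mod 11 is 8 (since 7·8 = 56 = 5·11 + 1), so t ≡ 8·10 = 80 ≡ 3 (mod 11).
    Then x = 2 + 7·3 = 23, valid modulo lcm(7, 11) = 77: x ≡ 23 (mod 77).
  Combine with x ≡ 1 (mod 3): since gcd(77, 3) = 1, we get a unique residue mod 231.
    Write x = 23 + 77·t and substitute into x ≡ 1 (mod 3): 77·t ≡ 1 − 23 = -22 (mod 3).
    Reduce coefficients mod 3: 2·t ≡ 2 (mod 3).
    The inverse of 2 mod 3 is 2 (since 2·2 = 4 = 1·3 + 1), so t ≡ 2·2 = 4 ≡ 1 (mod 3).
    Then x = 23 + 77·1 = 100, valid modulo lcm(77, 3) = 231: x ≡ 100 (mod 231).
Verify: 100 mod 7 = 2 ✓, 100 mod 11 = 1 ✓, 100 mod 3 = 1 ✓.

x ≡ 100 (mod 231).


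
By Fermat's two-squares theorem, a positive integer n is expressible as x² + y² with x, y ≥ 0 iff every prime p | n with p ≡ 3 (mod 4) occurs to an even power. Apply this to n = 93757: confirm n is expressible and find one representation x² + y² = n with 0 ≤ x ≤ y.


Step 1: Factor n = 93757 = 29 · 53 · 61.
Step 2: Check the mod-4 condition on each prime factor: 29 ≡ 1 (mod 4), exponent 1; 53 ≡ 1 (mod 4), exponent 1; 61 ≡ 1 (mod 4), exponent 1.
All primes ≡ 3 (mod 4) appear to even exponent (or don't appear), so by the two-squares theorem n IS expressible as a sum of two squares.
Step 3: Build a representation. Here n = 29 · 53 · 61 is a product of primes ≡ 1 (mod 4). Each prime p ≡ 1 (mod 4) is itself a sum of two squares; find a² by testing p − a² for a perfect square:
  29: 29 − 1² = 28, 29 − 2² = 25 = 5² ⇒ 29 = 2² + 5².
  53: 53 − 1² = 52, 53 − 2² = 49 = 7² ⇒ 53 = 2² + 7².
  61: 61 − 1² = 60, 61 − 2² = 57, 61 − 3² = 52, 61 − 4² = 45, 61 − 5² = 36 = 6² ⇒ 61 = 5² + 6².
  Combine using the Brahmagupta–Fibonacci identity (a² + b²)(c² + d²) = (ac − bd)² + (ad + bc)² = (ac + bd)² + (ad − bc)²:
  29 · 53 = 1537: from (2² + 5²)(2² + 7²), take (2·2 − 5·7, 2·7 + 5·2) = (4 − 35, 14 + 10) = (-31, 24); dropping signs (only squares matter) gives (31, 24); check 31² + 24² = 961 + 576 = 1537 ✓.
  1537 · 61 = 93757: from (31² + 24²)(5² + 6²), take (31·5 − 24·6, 31·6 + 24·5) = (155 − 144, 186 + 120) = (11, 306); check 11² + 306² = 121 + 93636 = 93757 ✓.
Step 4: Order so x ≤ y and verify: 11² + 306² = 121 + 93636 = 93757 = n. ✓

n = 93757 = 11² + 306² (one valid representation with x ≤ y).


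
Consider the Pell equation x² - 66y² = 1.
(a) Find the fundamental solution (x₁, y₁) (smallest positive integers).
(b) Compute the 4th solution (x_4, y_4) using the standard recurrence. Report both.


Step 1: Find the fundamental solution (x₁, y₁) of x² - 66y² = 1.
  Expand √66 as a continued fraction. a₀ = ⌊√66⌋ = 8; iterate m_{k+1} = d_k·a_k − m_k, d_{k+1} = (66 − m_{k+1}²)/d_k, a_{k+1} = ⌊(a₀ + m_{k+1})/d_{k+1}⌋ (starting m₀ = 0, d₀ = 1), with convergents p_k = a_k·p_{k-1} + p_{k-2}, q_k = a_k·q_{k-1} + q_{k-2} (p₋₁ = 1, q₋₁ = 0):
  k = 0: a₀ = 8; p₀/q₀ = 8/1; p₀² − 66·q₀² = 64 − 66 = -2.
  k = 1: m = 8, d = 2, a = ⌊(8 + 8)/2⌋ = 8; p/q = (8·8 + 1)/(8·1 + 0) = 65/8; p² − 66·q² = 4225 − 4224 = 1.
  The first convergent with p² − 66·q² = 1 gives the fundamental solution (x₁, y₁) = (65, 8).
Step 2: Apply the recurrence (x_{n+1}, y_{n+1}) = (x₁x_n + 66y₁y_n, x₁y_n + y₁x_n) repeatedly.
  From (x_1, y_1) = (65, 8): x_2 = 65·65 + 66·8·8 = 8449; y_2 = 65·8 + 8·65 = 1040.
  From (x_2, y_2) = (8449, 1040): x_3 = 65·8449 + 66·8·1040 = 1098305; y_3 = 65·1040 + 8·8449 = 135192.
  From (x_3, y_3) = (1098305, 135192): x_4 = 65·1098305 + 66·8·135192 = 142771201; y_4 = 65·135192 + 8·1098305 = 17573920.
Step 3: Verify x_4² - 66·y_4² = 20383615834982401 - 20383615834982400 = 1 (should be 1). ✓

(x_1, y_1) = (65, 8); (x_4, y_4) = (142771201, 17573920).


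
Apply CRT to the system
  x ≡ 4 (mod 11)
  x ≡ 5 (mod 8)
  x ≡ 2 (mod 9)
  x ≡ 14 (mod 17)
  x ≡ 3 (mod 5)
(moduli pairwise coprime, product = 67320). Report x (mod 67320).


Product of moduli M = 11 · 8 · 9 · 17 · 5 = 67320.
Merge one congruence at a time:
  Start: x ≡ 4 (mod 11).
  Combine with x ≡ 5 (mod 8); new modulus lcm = 88.
    Write x = 4 + 11·t and substitute into x ≡ 5 (mod 8): 11·t ≡ 5 − 4 = 1 (mod 8).
    Reduce coefficients mod 8: 3·t ≡ 1 (mod 8).
    The inverse of 3 mod 8 is 3 (since 3·3 = 9 = 1·8 + 1), so t ≡ 3·1 = 3 ≡ 3 (mod 8).
    Then x = 4 + 11·3 = 37, valid modulo lcm(11, 8) = 88: x ≡ 37 (mod 88).
  Combine with x ≡ 2 (mod 9); new modulus lcm = 792.
    Write x = 37 + 88·t and substitute into x ≡ 2 (mod 9): 88·t ≡ 2 − 37 = -35 (mod 9).
    Reduce coefficients mod 9: 7·t ≡ 1 (mod 9).
    The inverse of 7 mod 9 is 4 (since 7·4 = 28 = 3·9 + 1), so t ≡ 4·1 = 4 ≡ 4 (mod 9).
    Then x = 37 + 88·4 = 389, valid modulo lcm(88, 9) = 792: x ≡ 389 (mod 792).
  Combine with x ≡ 14 (mod 17); new modulus lcm = 13464.
    Write x = 389 + 792·t and substitute into x ≡ 14 (mod 17): 792·t ≡ 14 − 389 = -375 (mod 17).
    Reduce coefficients mod 17: 10·t ≡ 16 (mod 17).
    The inverse of 10 mod 17 is 12 (since 10·12 = 120 = 7·17 + 1), so t ≡ 12·16 = 192 ≡ 5 (mod 17).
    Then x = 389 + 792·5 = 4349, valid modulo lcm(792, 17) = 13464: x ≡ 4349 (mod 13464).
  Combine with x ≡ 3 (mod 5); new modulus lcm = 67320.
    Write x = 4349 + 13464·t and substitute into x ≡ 3 (mod 5): 13464·t ≡ 3 − 4349 = -4346 (mod 5).
    Reduce coefficients mod 5: 4·t ≡ 4 (mod 5).
    The inverse of 4 mod 5 is 4 (since 4·4 = 16 = 3·5 + 1), so t ≡ 4·4 = 16 ≡ 1 (mod 5).
    Then x = 4349 + 13464·1 = 17813, valid modulo lcm(13464, 5) = 67320: x ≡ 17813 (mod 67320).
Verify against each original: 17813 mod 11 = 4, 17813 mod 8 = 5, 17813 mod 9 = 2, 17813 mod 17 = 14, 17813 mod 5 = 3.

x ≡ 17813 (mod 67320).


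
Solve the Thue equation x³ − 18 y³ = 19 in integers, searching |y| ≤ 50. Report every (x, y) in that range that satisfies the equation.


The equation is x³ - 18y³ = 19. For fixed y, x³ = 18·y³ + 19, so a solution requires the RHS to be a perfect cube.
Strategy: iterate y from -50 to 50, compute RHS = 18·y³ + 19, and check whether it is a (positive or negative) perfect cube.
Check small values of y:
  y = 0: RHS = 19 is not a perfect cube.
  y = 1: RHS = 37 is not a perfect cube.
  y = -1: RHS = 1 = (1)³ ⇒ x = 1 works.
  y = 2: RHS = 163 is not a perfect cube.
  y = -2: RHS = -125 = (-5)³ ⇒ x = -5 works.
  y = 3: RHS = 505 is not a perfect cube.
  y = -3: RHS = -467 is not a perfect cube.
Continuing the search up to |y| = 50 finds no further solutions beyond those listed.
Collected solutions: (1, -1), (-5, -2).

Solutions (with |y| ≤ 50): (1, -1), (-5, -2).


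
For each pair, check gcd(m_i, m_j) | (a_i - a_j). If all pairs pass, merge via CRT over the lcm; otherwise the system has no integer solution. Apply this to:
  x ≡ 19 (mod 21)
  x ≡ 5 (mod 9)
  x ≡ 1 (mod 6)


Moduli 21, 9, 6 are not pairwise coprime, so CRT works modulo lcm(m_i) when all pairwise compatibility conditions hold.
Pairwise compatibility: gcd(m_i, m_j) must divide a_i - a_j for every pair.
Merge one congruence at a time:
  Start: x ≡ 19 (mod 21).
  Combine with x ≡ 5 (mod 9): gcd(21, 9) = 3, and 5 - 19 = -14 is NOT divisible by 3.
    ⇒ system is inconsistent (no integer solution).

No solution (the system is inconsistent).


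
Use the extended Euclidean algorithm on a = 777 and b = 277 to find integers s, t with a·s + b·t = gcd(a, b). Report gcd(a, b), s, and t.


Euclidean algorithm on (777, 277) — divide until remainder is 0:
  777 = 2 · 277 + 223
  277 = 1 · 223 + 54
  223 = 4 · 54 + 7
  54 = 7 · 7 + 5
  7 = 1 · 5 + 2
  5 = 2 · 2 + 1
  2 = 2 · 1 + 0
gcd(777, 277) = 1.
Track Bezout coefficients alongside the remainders: start with r₀ = 777 = a·1 + b·0 (s = 1, t = 0) and r₁ = 277 = a·0 + b·1 (s = 0, t = 1); each new remainder r_{k+1} = r_{k-1} − q_k·r_k inherits s_{k+1} = s_{k-1} − q_k·s_k, t_{k+1} = t_{k-1} − q_k·t_k, so r_k = a·s_k + b·t_k at every step:
  q = 2: r = 223, s = 1 − 2·0 = 1, t = 0 − 2·1 = -2  (check: 777·1 + 277·(-2) = 223)
  q = 1: r = 54, s = 0 − 1·1 = -1, t = 1 − 1·(-2) = 3  (check: 777·(-1) + 277·3 = 54)
  q = 4: r = 7, s = 1 − 4·(-1) = 5, t = -2 − 4·3 = -14  (check: 777·5 + 277·(-14) = 7)
  q = 7: r = 5, s = -1 − 7·5 = -36, t = 3 − 7·(-14) = 101  (check: 777·(-36) + 277·101 = 5)
  q = 1: r = 2, s = 5 − 1·(-36) = 41, t = -14 − 1·101 = -115  (check: 777·41 + 277·(-115) = 2)
  q = 2: r = 1, s = -36 − 2·41 = -118, t = 101 − 2·(-115) = 331  (check: 777·(-118) + 277·331 = 1)
The row with r = 1 (the gcd) gives the Bezout coefficients s = -118, t = 331.
Result: 777 · (-118) + 277 · (331) = 1.

gcd(777, 277) = 1; s = -118, t = 331 (check: 777·(-118) + 277·331 = 1).


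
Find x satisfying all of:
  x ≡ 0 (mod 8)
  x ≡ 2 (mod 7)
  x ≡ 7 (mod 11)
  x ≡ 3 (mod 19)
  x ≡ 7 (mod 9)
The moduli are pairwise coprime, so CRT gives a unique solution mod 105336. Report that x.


Product of moduli M = 8 · 7 · 11 · 19 · 9 = 105336.
Merge one congruence at a time:
  Start: x ≡ 0 (mod 8).
  Combine with x ≡ 2 (mod 7); new modulus lcm = 56.
    Write x = 0 + 8·t and substitute into x ≡ 2 (mod 7): 8·t ≡ 2 − 0 = 2 (mod 7).
    Reduce coefficients mod 7: 1·t ≡ 2 (mod 7).
    So t ≡ 2 (mod 7).
    Then x = 0 + 8·2 = 16, valid modulo lcm(8, 7) = 56: x ≡ 16 (mod 56).
  Combine with x ≡ 7 (mod 11); new modulus lcm = 616.
    Write x = 16 + 56·t and substitute into x ≡ 7 (mod 11): 56·t ≡ 7 − 16 = -9 (mod 11).
    Reduce coefficients mod 11: 1·t ≡ 2 (mod 11).
    So t ≡ 2 (mod 11).
    Then x = 16 + 56·2 = 128, valid modulo lcm(56, 11) = 616: x ≡ 128 (mod 616).
  Combine with x ≡ 3 (mod 19); new modulus lcm = 11704.
    Write x = 128 + 616·t and substitute into x ≡ 3 (mod 19): 616·t ≡ 3 − 128 = -125 (mod 19).
    Reduce coefficients mod 19: 8·t ≡ 8 (mod 19).
    The inverse of 8 mod 19 is 12 (since 8·12 = 96 = 5·19 + 1), so t ≡ 12·8 = 96 ≡ 1 (mod 19).
    Then x = 128 + 616·1 = 744, valid modulo lcm(616, 19) = 11704: x ≡ 744 (mod 11704).
  Combine with x ≡ 7 (mod 9); new modulus lcm = 105336.
    Write x = 744 + 11704·t and substitute into x ≡ 7 (mod 9): 11704·t ≡ 7 − 744 = -737 (mod 9).
    Reduce coefficients mod 9: 4·t ≡ 1 (mod 9).
    The inverse of 4 mod 9 is 7 (since 4·7 = 28 = 3·9 + 1), so t ≡ 7·1 = 7 ≡ 7 (mod 9).
    Then x = 744 + 11704·7 = 82672, valid modulo lcm(11704, 9) = 105336: x ≡ 82672 (mod 105336).
Verify against each original: 82672 mod 8 = 0, 82672 mod 7 = 2, 82672 mod 11 = 7, 82672 mod 19 = 3, 82672 mod 9 = 7.

x ≡ 82672 (mod 105336).


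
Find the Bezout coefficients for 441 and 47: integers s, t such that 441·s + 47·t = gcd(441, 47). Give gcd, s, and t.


Euclidean algorithm on (441, 47) — divide until remainder is 0:
  441 = 9 · 47 + 18
  47 = 2 · 18 + 11
  18 = 1 · 11 + 7
  11 = 1 · 7 + 4
  7 = 1 · 4 + 3
  4 = 1 · 3 + 1
  3 = 3 · 1 + 0
gcd(441, 47) = 1.
Track Bezout coefficients alongside the remainders: start with r₀ = 441 = a·1 + b·0 (s = 1, t = 0) and r₁ = 47 = a·0 + b·1 (s = 0, t = 1); each new remainder r_{k+1} = r_{k-1} − q_k·r_k inherits s_{k+1} = s_{k-1} − q_k·s_k, t_{k+1} = t_{k-1} − q_k·t_k, so r_k = a·s_k + b·t_k at every step:
  q = 9: r = 18, s = 1 − 9·0 = 1, t = 0 − 9·1 = -9  (check: 441·1 + 47·(-9) = 18)
  q = 2: r = 11, s = 0 − 2·1 = -2, t = 1 − 2·(-9) = 19  (check: 441·(-2) + 47·19 = 11)
  q = 1: r = 7, s = 1 − 1·(-2) = 3, t = -9 − 1·19 = -28  (check: 441·3 + 47·(-28) = 7)
  q = 1: r = 4, s = -2 − 1·3 = -5, t = 19 − 1·(-28) = 47  (check: 441·(-5) + 47·47 = 4)
  q = 1: r = 3, s = 3 − 1·(-5) = 8, t = -28 − 1·47 = -75  (check: 441·8 + 47·(-75) = 3)
  q = 1: r = 1, s = -5 − 1·8 = -13, t = 47 − 1·(-75) = 122  (check: 441·(-13) + 47·122 = 1)
The row with r = 1 (the gcd) gives the Bezout coefficients s = -13, t = 122.
Result: 441 · (-13) + 47 · (122) = 1.

gcd(441, 47) = 1; s = -13, t = 122 (check: 441·(-13) + 47·122 = 1).


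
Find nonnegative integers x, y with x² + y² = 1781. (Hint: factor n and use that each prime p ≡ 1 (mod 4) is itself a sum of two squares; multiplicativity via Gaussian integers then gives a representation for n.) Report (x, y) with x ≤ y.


Step 1: Factor n = 1781 = 13 · 137.
Step 2: Check the mod-4 condition on each prime factor: 13 ≡ 1 (mod 4), exponent 1; 137 ≡ 1 (mod 4), exponent 1.
All primes ≡ 3 (mod 4) appear to even exponent (or don't appear), so by the two-squares theorem n IS expressible as a sum of two squares.
Step 3: Build a representation. Here n = 13 · 137 is a product of primes ≡ 1 (mod 4). Each prime p ≡ 1 (mod 4) is itself a sum of two squares; find a² by testing p − a² for a perfect square:
  13: 13 − 1² = 12, 13 − 2² = 9 = 3² ⇒ 13 = 2² + 3².
  137: 137 − 1² = 136, 137 − 2² = 133, 137 − 3² = 128, 137 − 4² = 121 = 11² ⇒ 137 = 4² + 11².
  Combine using the Brahmagupta–Fibonacci identity (a² + b²)(c² + d²) = (ac − bd)² + (ad + bc)² = (ac + bd)² + (ad − bc)²:
  13 · 137 = 1781: from (2² + 3²)(4² + 11²), take (2·4 − 3·11, 2·11 + 3·4) = (8 − 33, 22 + 12) = (-25, 34); dropping signs (only squares matter) gives (25, 34); check 25² + 34² = 625 + 1156 = 1781 ✓.
Step 4: Order so x ≤ y and verify: 25² + 34² = 625 + 1156 = 1781 = n. ✓

n = 1781 = 25² + 34² (one valid representation with x ≤ y).


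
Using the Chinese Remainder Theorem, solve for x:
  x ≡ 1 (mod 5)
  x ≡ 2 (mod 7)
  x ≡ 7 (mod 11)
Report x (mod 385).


Moduli 5, 7, 11 are pairwise coprime; by CRT there is a unique solution modulo M = 5 · 7 · 11 = 385.
Solve pairwise, accumulating the modulus:
  Start with x ≡ 1 (mod 5).
  Combine with x ≡ 2 (mod 7): since gcd(5, 7) = 1, we get a unique residue mod 35.
    Write x = 1 + 5·t and substitute into x ≡ 2 (mod 7): 5·t ≡ 2 − 1 = 1 (mod 7).
    The inverse of 5 mod 7 is 3 (since 5·3 = 15 = 2·7 + 1), so t ≡ 3·1 = 3 ≡ 3 (mod 7).
    Then x = 1 + 5·3 = 16, valid modulo lcm(5, 7) = 35: x ≡ 16 (mod 35).
  Combine with x ≡ 7 (mod 11): since gcd(35, 11) = 1, we get a unique residue mod 385.
    Write x = 16 + 35·t and substitute into x ≡ 7 (mod 11): 35·t ≡ 7 − 16 = -9 (mod 11).
    Reduce coefficients mod 11: 2·t ≡ 2 (mod 11).
    The inverse of 2 mod 11 is 6 (since 2·6 = 12 = 1·11 + 1), so t ≡ 6·2 = 12 ≡ 1 (mod 11).
    Then x = 16 + 35·1 = 51, valid modulo lcm(35, 11) = 385: x ≡ 51 (mod 385).
Verify: 51 mod 5 = 1 ✓, 51 mod 7 = 2 ✓, 51 mod 11 = 7 ✓.

x ≡ 51 (mod 385).


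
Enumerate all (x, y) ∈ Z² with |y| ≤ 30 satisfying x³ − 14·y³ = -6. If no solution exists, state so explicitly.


The equation is x³ - 14y³ = -6. For fixed y, x³ = 14·y³ − 6, so a solution requires the RHS to be a perfect cube.
Strategy: iterate y from -30 to 30, compute RHS = 14·y³ − 6, and check whether it is a (positive or negative) perfect cube.
Check small values of y:
  y = 0: RHS = -6 is not a perfect cube.
  y = 1: RHS = 8 = (2)³ ⇒ x = 2 works.
  y = -1: RHS = -20 is not a perfect cube.
  y = 2: RHS = 106 is not a perfect cube.
  y = -2: RHS = -118 is not a perfect cube.
  y = 3: RHS = 372 is not a perfect cube.
  y = -3: RHS = -384 is not a perfect cube.
Continuing the search up to |y| = 30 finds no further solutions beyond those listed.
Collected solutions: (2, 1).

Solutions (with |y| ≤ 30): (2, 1).


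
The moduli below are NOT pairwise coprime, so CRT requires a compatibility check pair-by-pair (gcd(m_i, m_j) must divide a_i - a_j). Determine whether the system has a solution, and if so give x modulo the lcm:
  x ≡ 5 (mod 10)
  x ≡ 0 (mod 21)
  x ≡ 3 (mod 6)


Moduli 10, 21, 6 are not pairwise coprime, so CRT works modulo lcm(m_i) when all pairwise compatibility conditions hold.
Pairwise compatibility: gcd(m_i, m_j) must divide a_i - a_j for every pair.
Merge one congruence at a time:
  Start: x ≡ 5 (mod 10).
  Combine with x ≡ 0 (mod 21): gcd(10, 21) = 1; 0 - 5 = -5, which IS divisible by 1, so compatible.
    Write x = 5 + 10·t and substitute into x ≡ 0 (mod 21): 10·t ≡ 0 − 5 = -5 (mod 21).
    Reduce coefficients mod 21: 10·t ≡ 16 (mod 21).
    The inverse of 10 mod 21 is 19 (since 10·19 = 190 = 9·21 + 1), so t ≡ 19·16 = 304 ≡ 10 (mod 21).
    Then x = 5 + 10·10 = 105, valid modulo lcm(10, 21) = 210: x ≡ 105 (mod 210).
  Combine with x ≡ 3 (mod 6): gcd(210, 6) = 6; 3 - 105 = -102, which IS divisible by 6, so compatible.
    Write x = 105 + 210·t and substitute into x ≡ 3 (mod 6): 210·t ≡ 3 − 105 = -102 (mod 6).
    Divide the congruence (and modulus) by g = 6: 35·t ≡ -17 (mod 1).
    Modulo 1 every t works; take t = 0.
    Then x = 105 + 210·0 = 105, valid modulo lcm(210, 6) = 210: x ≡ 105 (mod 210).
Verify: 105 mod 10 = 5, 105 mod 21 = 0, 105 mod 6 = 3.

x ≡ 105 (mod 210).
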